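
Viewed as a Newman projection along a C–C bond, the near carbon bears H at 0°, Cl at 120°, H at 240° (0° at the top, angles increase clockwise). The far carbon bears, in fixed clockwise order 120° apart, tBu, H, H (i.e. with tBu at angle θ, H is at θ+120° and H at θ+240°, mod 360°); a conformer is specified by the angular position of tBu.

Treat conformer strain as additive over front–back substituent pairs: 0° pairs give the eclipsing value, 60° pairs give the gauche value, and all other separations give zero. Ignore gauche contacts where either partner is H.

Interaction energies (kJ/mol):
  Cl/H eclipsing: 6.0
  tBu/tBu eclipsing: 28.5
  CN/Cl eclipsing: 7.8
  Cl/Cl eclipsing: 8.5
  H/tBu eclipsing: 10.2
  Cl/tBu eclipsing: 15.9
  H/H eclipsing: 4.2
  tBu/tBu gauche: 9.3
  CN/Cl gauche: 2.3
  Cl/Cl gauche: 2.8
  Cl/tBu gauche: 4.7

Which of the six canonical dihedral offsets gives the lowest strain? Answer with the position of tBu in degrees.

300°

tBu at 0° (eclipsed): H–tBu eclipsed, Cl–H eclipsed, H–H eclipsed; 10.2 + 6.0 + 4.2 = 20.4 kJ/mol.
tBu at 60° (staggered): Cl–tBu gauche; 4.7 = 4.7 kJ/mol.
tBu at 120° (eclipsed): H–H eclipsed, Cl–tBu eclipsed, H–H eclipsed; 4.2 + 15.9 + 4.2 = 24.3 kJ/mol.
tBu at 180° (staggered): Cl–tBu gauche; 4.7 = 4.7 kJ/mol.
tBu at 240° (eclipsed): H–H eclipsed, Cl–H eclipsed, H–tBu eclipsed; 4.2 + 6.0 + 10.2 = 20.4 kJ/mol.
tBu at 300° (staggered): no non-H gauche contacts → 0.0 kJ/mol.
The minimum (0.0 kJ/mol) occurs with tBu at 300°.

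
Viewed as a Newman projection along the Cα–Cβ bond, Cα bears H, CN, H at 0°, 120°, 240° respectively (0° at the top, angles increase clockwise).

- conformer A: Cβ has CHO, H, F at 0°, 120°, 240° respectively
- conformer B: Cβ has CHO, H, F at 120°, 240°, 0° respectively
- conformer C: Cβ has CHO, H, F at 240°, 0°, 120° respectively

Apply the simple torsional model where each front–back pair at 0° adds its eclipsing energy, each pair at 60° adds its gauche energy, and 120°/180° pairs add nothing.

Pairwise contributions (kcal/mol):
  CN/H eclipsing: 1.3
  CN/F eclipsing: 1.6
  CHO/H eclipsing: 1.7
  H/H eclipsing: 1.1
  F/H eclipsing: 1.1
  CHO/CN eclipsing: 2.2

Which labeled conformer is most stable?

A is eclipsed. H at 0° is eclipsed with CHO at 0° (1.7); CN at 120° is eclipsed with H at 120° (1.3); H at 240° is eclipsed with F at 240° (1.1). Total 4.1 kcal/mol.
B is eclipsed. H at 0° is eclipsed with F at 0° (1.1); CN at 120° is eclipsed with CHO at 120° (2.2); H at 240° is eclipsed with H at 240° (1.1). Total 4.4 kcal/mol.
C is eclipsed. H at 0° is eclipsed with H at 0° (1.1); CN at 120° is eclipsed with F at 120° (1.6); H at 240° is eclipsed with CHO at 240° (1.7). Total 4.4 kcal/mol.
A has the lowest total (4.1 kcal/mol).

A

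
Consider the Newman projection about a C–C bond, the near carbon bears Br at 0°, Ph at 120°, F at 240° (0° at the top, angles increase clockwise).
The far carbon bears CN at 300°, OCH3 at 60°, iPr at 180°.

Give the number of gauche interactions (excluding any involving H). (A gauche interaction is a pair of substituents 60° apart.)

6

Non-H gauche pairs: Br(0°)/CN(300°); Br(0°)/OCH3(60°); Ph(120°)/OCH3(60°); Ph(120°)/iPr(180°); F(240°)/CN(300°); F(240°)/iPr(180°) — 6 interactions.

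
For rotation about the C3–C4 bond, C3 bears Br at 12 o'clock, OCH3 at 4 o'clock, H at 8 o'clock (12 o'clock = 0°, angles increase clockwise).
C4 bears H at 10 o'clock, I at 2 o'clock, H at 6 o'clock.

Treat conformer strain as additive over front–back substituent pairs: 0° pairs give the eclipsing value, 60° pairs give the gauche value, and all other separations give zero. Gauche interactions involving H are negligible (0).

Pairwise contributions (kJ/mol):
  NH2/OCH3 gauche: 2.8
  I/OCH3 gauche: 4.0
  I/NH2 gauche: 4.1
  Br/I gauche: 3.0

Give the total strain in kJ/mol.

7.0 kJ/mol

This conformer (staggered): Br(0°)/I(60°) gauche 3.0; OCH3(120°)/I(60°) gauche 4.0 → 7.0 kJ/mol.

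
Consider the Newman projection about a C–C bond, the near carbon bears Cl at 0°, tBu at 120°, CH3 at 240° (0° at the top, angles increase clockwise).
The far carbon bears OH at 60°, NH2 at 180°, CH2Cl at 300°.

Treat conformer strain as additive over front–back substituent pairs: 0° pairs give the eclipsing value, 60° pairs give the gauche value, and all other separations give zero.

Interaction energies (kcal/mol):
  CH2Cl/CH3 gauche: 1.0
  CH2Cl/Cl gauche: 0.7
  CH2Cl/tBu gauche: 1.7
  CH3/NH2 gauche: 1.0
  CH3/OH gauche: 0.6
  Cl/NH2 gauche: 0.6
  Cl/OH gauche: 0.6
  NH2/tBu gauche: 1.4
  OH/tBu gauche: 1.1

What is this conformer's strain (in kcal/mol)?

This conformer is staggered. Cl at 0° is gauche with OH at 60° (0.6); Cl at 0° is gauche with CH2Cl at 300° (0.7); tBu at 120° is gauche with OH at 60° (1.1); tBu at 120° is gauche with NH2 at 180° (1.4); CH3 at 240° is gauche with NH2 at 180° (1.0); CH3 at 240° is gauche with CH2Cl at 300° (1.0). Total 5.8 kcal/mol.

5.8 kcal/mol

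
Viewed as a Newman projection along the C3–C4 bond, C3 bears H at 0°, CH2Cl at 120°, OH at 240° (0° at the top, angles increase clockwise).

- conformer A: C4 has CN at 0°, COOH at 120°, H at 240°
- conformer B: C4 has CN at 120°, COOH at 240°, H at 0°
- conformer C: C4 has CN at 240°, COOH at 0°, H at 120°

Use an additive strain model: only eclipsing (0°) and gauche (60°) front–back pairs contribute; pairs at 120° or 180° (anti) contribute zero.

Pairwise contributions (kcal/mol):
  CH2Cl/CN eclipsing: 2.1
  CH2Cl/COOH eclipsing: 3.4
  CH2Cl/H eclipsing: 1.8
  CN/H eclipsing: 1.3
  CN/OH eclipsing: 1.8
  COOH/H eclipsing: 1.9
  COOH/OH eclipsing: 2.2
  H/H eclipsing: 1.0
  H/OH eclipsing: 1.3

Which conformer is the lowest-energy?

B

A (eclipsed): H(0°)/CN(0°) eclipsed 1.3; CH2Cl(120°)/COOH(120°) eclipsed 3.4; OH(240°)/H(240°) eclipsed 1.3 → 6.0 kcal/mol.
B (eclipsed): H(0°)/H(0°) eclipsed 1.0; CH2Cl(120°)/CN(120°) eclipsed 2.1; OH(240°)/COOH(240°) eclipsed 2.2 → 5.3 kcal/mol.
C (eclipsed): H(0°)/COOH(0°) eclipsed 1.9; CH2Cl(120°)/H(120°) eclipsed 1.8; OH(240°)/CN(240°) eclipsed 1.8 → 5.5 kcal/mol.
B has the lowest total (5.3 kcal/mol).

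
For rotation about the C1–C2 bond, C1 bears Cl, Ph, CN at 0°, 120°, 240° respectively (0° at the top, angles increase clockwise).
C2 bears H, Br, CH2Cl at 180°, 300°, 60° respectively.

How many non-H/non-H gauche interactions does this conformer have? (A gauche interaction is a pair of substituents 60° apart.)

4

Non-H gauche pairs: Cl(0°)/Br(300°); Cl(0°)/CH2Cl(60°); Ph(120°)/CH2Cl(60°); CN(240°)/Br(300°) — 4 interactions.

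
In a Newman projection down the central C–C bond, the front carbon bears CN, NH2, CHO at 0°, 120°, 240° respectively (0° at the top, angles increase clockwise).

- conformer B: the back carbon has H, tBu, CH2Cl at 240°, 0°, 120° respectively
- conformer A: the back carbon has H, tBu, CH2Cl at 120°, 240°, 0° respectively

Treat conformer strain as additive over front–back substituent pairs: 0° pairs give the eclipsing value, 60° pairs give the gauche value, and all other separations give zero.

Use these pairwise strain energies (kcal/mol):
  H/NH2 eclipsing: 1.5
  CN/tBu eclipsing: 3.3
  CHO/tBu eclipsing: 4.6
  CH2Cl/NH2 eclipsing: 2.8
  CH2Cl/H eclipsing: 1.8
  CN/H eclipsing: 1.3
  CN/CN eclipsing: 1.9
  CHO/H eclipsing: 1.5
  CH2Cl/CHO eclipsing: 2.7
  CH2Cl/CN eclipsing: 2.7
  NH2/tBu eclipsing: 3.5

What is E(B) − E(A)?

-1.2 kcal/mol

B (eclipsed): CN–tBu eclipsed, NH2–CH2Cl eclipsed, CHO–H eclipsed; 3.3 + 2.8 + 1.5 = 7.6 kcal/mol.
A (eclipsed): CN–CH2Cl eclipsed, NH2–H eclipsed, CHO–tBu eclipsed; 2.7 + 1.5 + 4.6 = 8.8 kcal/mol.
E(B) − E(A) = 7.6 − 8.8 = -1.2 kcal/mol.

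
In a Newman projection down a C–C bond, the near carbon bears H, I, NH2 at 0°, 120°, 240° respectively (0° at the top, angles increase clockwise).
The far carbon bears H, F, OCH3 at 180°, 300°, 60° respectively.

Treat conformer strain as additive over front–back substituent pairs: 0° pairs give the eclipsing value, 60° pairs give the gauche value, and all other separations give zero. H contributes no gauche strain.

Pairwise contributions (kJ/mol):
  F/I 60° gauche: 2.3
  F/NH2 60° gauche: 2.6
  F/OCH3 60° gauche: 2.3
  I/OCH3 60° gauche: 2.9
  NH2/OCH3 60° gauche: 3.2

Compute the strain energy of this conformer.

5.5 kJ/mol

This conformer (staggered): I–OCH3 gauche, NH2–F gauche; 2.9 + 2.6 = 5.5 kJ/mol.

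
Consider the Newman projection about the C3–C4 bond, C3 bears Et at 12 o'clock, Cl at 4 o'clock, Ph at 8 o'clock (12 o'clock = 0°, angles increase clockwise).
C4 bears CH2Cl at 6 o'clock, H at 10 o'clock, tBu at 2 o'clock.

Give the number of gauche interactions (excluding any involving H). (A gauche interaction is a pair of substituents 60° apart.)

Non-H gauche pairs: Et(0°)/tBu(60°); Cl(120°)/CH2Cl(180°); Cl(120°)/tBu(60°); Ph(240°)/CH2Cl(180°) — 4 interactions.

4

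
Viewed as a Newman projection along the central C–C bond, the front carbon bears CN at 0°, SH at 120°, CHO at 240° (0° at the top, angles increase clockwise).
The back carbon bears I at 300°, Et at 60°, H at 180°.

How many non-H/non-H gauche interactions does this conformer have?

4

Non-H gauche pairs: CN(0°)/I(300°); CN(0°)/Et(60°); SH(120°)/Et(60°); CHO(240°)/I(300°) — 4 interactions.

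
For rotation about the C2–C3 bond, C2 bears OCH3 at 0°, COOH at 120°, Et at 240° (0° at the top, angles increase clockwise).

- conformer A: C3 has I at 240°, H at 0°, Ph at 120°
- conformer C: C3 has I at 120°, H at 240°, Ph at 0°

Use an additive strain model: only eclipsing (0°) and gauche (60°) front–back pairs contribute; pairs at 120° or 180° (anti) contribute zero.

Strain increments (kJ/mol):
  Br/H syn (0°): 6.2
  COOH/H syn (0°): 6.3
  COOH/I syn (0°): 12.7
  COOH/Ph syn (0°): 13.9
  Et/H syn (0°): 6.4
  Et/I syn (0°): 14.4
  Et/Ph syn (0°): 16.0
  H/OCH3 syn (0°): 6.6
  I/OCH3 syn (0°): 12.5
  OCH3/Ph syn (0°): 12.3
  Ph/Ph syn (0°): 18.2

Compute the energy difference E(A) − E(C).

+3.5 kJ/mol

A (eclipsed): OCH3–H eclipsed, COOH–Ph eclipsed, Et–I eclipsed; 6.6 + 13.9 + 14.4 = 34.9 kJ/mol.
C (eclipsed): OCH3–Ph eclipsed, COOH–I eclipsed, Et–H eclipsed; 12.3 + 12.7 + 6.4 = 31.4 kJ/mol.
E(A) − E(C) = 34.9 − 31.4 = +3.5 kJ/mol.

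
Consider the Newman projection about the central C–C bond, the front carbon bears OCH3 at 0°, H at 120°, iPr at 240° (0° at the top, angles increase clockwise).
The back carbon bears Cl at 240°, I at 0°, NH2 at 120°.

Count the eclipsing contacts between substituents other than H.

2

Non-H eclipsing pairs: OCH3(0°)/I(0°); iPr(240°)/Cl(240°) — 2 interactions.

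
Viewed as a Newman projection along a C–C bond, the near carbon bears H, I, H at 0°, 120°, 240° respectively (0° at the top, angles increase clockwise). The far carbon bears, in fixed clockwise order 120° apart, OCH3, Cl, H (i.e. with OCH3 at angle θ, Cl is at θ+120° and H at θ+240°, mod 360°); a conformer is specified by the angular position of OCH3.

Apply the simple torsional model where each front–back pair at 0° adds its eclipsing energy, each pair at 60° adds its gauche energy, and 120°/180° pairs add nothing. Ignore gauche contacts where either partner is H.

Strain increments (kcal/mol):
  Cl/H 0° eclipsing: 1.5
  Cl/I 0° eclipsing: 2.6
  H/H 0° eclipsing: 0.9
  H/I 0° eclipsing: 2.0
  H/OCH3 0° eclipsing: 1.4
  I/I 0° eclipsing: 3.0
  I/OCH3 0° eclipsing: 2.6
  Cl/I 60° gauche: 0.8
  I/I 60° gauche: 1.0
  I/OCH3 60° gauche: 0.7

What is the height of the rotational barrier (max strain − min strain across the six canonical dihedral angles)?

4.3 kcal/mol

OCH3 at 0° (eclipsed): H–OCH3 eclipsed, I–Cl eclipsed, H–H eclipsed; 1.4 + 2.6 + 0.9 = 4.9 kcal/mol.
OCH3 at 60° (staggered): I–OCH3 gauche, I–Cl gauche; 0.7 + 0.8 = 1.5 kcal/mol.
OCH3 at 120° (eclipsed): H–H eclipsed, I–OCH3 eclipsed, H–Cl eclipsed; 0.9 + 2.6 + 1.5 = 5.0 kcal/mol.
OCH3 at 180° (staggered): I–OCH3 gauche; 0.7 = 0.7 kcal/mol.
OCH3 at 240° (eclipsed): H–Cl eclipsed, I–H eclipsed, H–OCH3 eclipsed; 1.5 + 2.0 + 1.4 = 4.9 kcal/mol.
OCH3 at 300° (staggered): I–Cl gauche; 0.8 = 0.8 kcal/mol.
Max at 120° (5.0 kcal/mol), min at 180° (0.7 kcal/mol); barrier = 4.3 kcal/mol.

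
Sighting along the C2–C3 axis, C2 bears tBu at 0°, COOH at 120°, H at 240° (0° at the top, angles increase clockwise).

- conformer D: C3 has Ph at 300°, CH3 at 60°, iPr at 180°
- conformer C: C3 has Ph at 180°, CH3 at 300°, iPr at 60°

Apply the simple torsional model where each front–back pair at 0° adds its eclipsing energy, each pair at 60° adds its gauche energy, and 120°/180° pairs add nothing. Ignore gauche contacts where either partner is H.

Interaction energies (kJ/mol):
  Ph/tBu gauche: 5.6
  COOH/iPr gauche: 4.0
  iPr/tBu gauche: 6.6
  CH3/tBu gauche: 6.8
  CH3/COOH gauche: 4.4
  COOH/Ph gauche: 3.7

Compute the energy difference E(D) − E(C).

-0.3 kJ/mol

D (staggered): tBu(0°)/Ph(300°) gauche 5.6; tBu(0°)/CH3(60°) gauche 6.8; COOH(120°)/CH3(60°) gauche 4.4; COOH(120°)/iPr(180°) gauche 4.0 → 20.8 kJ/mol.
C (staggered): tBu(0°)/CH3(300°) gauche 6.8; tBu(0°)/iPr(60°) gauche 6.6; COOH(120°)/Ph(180°) gauche 3.7; COOH(120°)/iPr(60°) gauche 4.0 → 21.1 kJ/mol.
E(D) − E(C) = 20.8 − 21.1 = -0.3 kJ/mol.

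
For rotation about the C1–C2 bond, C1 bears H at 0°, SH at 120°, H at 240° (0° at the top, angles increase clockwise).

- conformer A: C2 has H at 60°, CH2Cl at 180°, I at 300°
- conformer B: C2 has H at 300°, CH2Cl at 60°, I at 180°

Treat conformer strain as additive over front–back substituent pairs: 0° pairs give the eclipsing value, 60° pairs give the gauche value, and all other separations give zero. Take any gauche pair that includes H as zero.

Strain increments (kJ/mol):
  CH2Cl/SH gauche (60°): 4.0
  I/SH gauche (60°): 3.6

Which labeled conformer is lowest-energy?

A (staggered): SH(120°)/CH2Cl(180°) gauche 4.0 → 4.0 kJ/mol.
B (staggered): SH(120°)/CH2Cl(60°) gauche 4.0; SH(120°)/I(180°) gauche 3.6 → 7.6 kJ/mol.
A has the lowest total (4.0 kJ/mol).

A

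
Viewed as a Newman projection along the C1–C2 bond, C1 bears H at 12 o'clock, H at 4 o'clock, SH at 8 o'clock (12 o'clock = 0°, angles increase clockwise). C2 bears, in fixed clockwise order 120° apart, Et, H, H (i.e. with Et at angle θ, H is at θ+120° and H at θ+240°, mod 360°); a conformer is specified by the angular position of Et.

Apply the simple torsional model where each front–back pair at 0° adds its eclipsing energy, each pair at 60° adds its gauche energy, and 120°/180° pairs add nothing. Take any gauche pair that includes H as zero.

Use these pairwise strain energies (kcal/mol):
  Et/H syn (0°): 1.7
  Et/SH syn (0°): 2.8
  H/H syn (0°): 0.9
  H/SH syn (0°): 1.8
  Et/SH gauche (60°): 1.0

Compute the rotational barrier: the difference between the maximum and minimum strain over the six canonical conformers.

4.6 kcal/mol

Et at 0° (eclipsed): H(0°)/Et(0°) eclipsed 1.7; H(120°)/H(120°) eclipsed 0.9; SH(240°)/H(240°) eclipsed 1.8 → 4.4 kcal/mol.
Et at 60° (staggered): no non-H gauche contacts → 0.0 kcal/mol.
Et at 120° (eclipsed): H(0°)/H(0°) eclipsed 0.9; H(120°)/Et(120°) eclipsed 1.7; SH(240°)/H(240°) eclipsed 1.8 → 4.4 kcal/mol.
Et at 180° (staggered): SH(240°)/Et(180°) gauche 1.0 → 1.0 kcal/mol.
Et at 240° (eclipsed): H(0°)/H(0°) eclipsed 0.9; H(120°)/H(120°) eclipsed 0.9; SH(240°)/Et(240°) eclipsed 2.8 → 4.6 kcal/mol.
Et at 300° (staggered): SH(240°)/Et(300°) gauche 1.0 → 1.0 kcal/mol.
Max at 240° (4.6 kcal/mol), min at 60° (0.0 kcal/mol); barrier = 4.6 kcal/mol.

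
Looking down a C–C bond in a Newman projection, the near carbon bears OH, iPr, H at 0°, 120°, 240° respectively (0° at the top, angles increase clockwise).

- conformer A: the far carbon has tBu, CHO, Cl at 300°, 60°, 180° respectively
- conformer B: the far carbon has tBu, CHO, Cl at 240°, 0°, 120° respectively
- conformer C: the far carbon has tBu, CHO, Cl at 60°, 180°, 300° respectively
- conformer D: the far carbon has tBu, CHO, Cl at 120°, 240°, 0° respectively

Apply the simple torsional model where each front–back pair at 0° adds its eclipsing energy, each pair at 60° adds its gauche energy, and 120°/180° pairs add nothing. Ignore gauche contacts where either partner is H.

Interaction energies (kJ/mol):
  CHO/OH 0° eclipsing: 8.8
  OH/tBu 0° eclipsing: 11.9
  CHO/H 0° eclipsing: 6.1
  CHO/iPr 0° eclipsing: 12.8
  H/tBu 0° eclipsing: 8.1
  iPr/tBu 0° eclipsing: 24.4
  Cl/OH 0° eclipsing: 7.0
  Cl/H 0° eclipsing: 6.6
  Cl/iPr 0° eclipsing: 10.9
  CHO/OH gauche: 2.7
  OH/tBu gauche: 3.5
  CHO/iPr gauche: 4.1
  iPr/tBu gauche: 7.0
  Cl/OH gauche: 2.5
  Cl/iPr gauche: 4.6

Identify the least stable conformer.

A (staggered): OH–tBu gauche, OH–CHO gauche, iPr–CHO gauche, iPr–Cl gauche; 3.5 + 2.7 + 4.1 + 4.6 = 14.9 kJ/mol.
B (eclipsed): OH–CHO eclipsed, iPr–Cl eclipsed, H–tBu eclipsed; 8.8 + 10.9 + 8.1 = 27.8 kJ/mol.
C (staggered): OH–tBu gauche, OH–Cl gauche, iPr–tBu gauche, iPr–CHO gauche; 3.5 + 2.5 + 7.0 + 4.1 = 17.1 kJ/mol.
D (eclipsed): OH–Cl eclipsed, iPr–tBu eclipsed, H–CHO eclipsed; 7.0 + 24.4 + 6.1 = 37.5 kJ/mol.
D has the highest total (37.5 kJ/mol).

D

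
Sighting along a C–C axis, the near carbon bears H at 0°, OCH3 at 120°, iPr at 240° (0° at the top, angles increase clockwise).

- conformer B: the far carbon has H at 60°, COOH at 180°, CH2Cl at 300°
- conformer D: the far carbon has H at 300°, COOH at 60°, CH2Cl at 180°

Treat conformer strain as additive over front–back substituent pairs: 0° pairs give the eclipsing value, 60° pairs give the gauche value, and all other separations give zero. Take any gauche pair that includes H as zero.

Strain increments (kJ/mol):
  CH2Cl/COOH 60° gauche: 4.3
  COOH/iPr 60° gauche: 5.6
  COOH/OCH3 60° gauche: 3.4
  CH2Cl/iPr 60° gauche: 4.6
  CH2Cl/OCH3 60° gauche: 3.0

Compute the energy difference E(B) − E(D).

B (staggered): OCH3–COOH gauche, iPr–COOH gauche, iPr–CH2Cl gauche; 3.4 + 5.6 + 4.6 = 13.6 kJ/mol.
D (staggered): OCH3–COOH gauche, OCH3–CH2Cl gauche, iPr–CH2Cl gauche; 3.4 + 3.0 + 4.6 = 11.0 kJ/mol.
E(B) − E(D) = 13.6 − 11.0 = +2.6 kJ/mol.

+2.6 kJ/mol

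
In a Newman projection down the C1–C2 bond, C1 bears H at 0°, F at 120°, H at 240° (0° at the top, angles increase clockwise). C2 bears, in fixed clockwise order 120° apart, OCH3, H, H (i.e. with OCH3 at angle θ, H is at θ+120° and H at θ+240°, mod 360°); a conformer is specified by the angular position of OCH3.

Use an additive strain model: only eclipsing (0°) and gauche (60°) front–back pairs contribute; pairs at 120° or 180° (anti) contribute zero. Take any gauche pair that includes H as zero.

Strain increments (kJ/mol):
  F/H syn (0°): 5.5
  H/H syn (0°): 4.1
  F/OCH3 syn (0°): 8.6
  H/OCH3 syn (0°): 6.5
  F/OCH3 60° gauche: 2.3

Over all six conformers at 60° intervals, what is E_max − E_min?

16.8 kJ/mol

OCH3 at 0° (eclipsed): H–OCH3 eclipsed, F–H eclipsed, H–H eclipsed; 6.5 + 5.5 + 4.1 = 16.1 kJ/mol.
OCH3 at 60° (staggered): F–OCH3 gauche; 2.3 = 2.3 kJ/mol.
OCH3 at 120° (eclipsed): H–H eclipsed, F–OCH3 eclipsed, H–H eclipsed; 4.1 + 8.6 + 4.1 = 16.8 kJ/mol.
OCH3 at 180° (staggered): F–OCH3 gauche; 2.3 = 2.3 kJ/mol.
OCH3 at 240° (eclipsed): H–H eclipsed, F–H eclipsed, H–OCH3 eclipsed; 4.1 + 5.5 + 6.5 = 16.1 kJ/mol.
OCH3 at 300° (staggered): no non-H gauche contacts → 0.0 kJ/mol.
Max at 120° (16.8 kJ/mol), min at 300° (0.0 kJ/mol); barrier = 16.8 kJ/mol.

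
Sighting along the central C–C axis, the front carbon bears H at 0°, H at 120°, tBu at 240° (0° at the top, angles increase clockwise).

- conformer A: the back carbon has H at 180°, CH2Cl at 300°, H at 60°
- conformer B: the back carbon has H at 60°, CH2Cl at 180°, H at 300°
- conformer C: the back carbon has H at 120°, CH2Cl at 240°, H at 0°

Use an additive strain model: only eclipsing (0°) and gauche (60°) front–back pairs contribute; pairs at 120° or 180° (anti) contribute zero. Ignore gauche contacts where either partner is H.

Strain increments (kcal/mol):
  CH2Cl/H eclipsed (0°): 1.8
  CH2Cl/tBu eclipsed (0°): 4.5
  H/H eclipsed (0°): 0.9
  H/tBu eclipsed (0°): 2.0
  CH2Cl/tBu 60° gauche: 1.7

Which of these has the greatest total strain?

A (staggered): tBu(240°)/CH2Cl(300°) gauche 1.7 → 1.7 kcal/mol.
B (staggered): tBu(240°)/CH2Cl(180°) gauche 1.7 → 1.7 kcal/mol.
C (eclipsed): H(0°)/H(0°) eclipsed 0.9; H(120°)/H(120°) eclipsed 0.9; tBu(240°)/CH2Cl(240°) eclipsed 4.5 → 6.3 kcal/mol.
C has the highest total (6.3 kcal/mol).

C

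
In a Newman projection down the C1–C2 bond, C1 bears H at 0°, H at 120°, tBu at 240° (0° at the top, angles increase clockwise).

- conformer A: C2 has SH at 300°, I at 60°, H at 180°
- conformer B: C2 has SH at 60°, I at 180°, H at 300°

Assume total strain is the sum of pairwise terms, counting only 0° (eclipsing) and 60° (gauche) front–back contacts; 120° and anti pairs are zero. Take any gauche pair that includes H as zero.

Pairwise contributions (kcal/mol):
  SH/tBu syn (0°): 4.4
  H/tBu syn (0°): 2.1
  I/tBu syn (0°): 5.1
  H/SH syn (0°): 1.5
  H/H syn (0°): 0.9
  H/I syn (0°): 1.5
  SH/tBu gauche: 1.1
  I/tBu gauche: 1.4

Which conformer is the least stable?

A (staggered): tBu–SH gauche; 1.1 = 1.1 kcal/mol.
B (staggered): tBu–I gauche; 1.4 = 1.4 kcal/mol.
B has the highest total (1.4 kcal/mol).

B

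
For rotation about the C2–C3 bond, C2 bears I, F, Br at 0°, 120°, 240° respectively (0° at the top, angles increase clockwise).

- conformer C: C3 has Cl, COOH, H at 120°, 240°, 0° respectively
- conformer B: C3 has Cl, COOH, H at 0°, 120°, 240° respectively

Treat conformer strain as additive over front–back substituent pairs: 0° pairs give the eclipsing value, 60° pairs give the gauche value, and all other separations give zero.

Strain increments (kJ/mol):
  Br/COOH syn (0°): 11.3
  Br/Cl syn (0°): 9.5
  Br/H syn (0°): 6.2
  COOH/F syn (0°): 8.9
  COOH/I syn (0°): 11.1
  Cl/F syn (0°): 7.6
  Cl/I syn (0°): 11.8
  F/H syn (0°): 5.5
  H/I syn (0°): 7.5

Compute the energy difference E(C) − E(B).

C is eclipsed. I at 0° is eclipsed with H at 0° (7.5); F at 120° is eclipsed with Cl at 120° (7.6); Br at 240° is eclipsed with COOH at 240° (11.3). Total 26.4 kJ/mol.
B is eclipsed. I at 0° is eclipsed with Cl at 0° (11.8); F at 120° is eclipsed with COOH at 120° (8.9); Br at 240° is eclipsed with H at 240° (6.2). Total 26.9 kJ/mol.
E(C) − E(B) = 26.4 − 26.9 = -0.5 kJ/mol.

-0.5 kJ/mol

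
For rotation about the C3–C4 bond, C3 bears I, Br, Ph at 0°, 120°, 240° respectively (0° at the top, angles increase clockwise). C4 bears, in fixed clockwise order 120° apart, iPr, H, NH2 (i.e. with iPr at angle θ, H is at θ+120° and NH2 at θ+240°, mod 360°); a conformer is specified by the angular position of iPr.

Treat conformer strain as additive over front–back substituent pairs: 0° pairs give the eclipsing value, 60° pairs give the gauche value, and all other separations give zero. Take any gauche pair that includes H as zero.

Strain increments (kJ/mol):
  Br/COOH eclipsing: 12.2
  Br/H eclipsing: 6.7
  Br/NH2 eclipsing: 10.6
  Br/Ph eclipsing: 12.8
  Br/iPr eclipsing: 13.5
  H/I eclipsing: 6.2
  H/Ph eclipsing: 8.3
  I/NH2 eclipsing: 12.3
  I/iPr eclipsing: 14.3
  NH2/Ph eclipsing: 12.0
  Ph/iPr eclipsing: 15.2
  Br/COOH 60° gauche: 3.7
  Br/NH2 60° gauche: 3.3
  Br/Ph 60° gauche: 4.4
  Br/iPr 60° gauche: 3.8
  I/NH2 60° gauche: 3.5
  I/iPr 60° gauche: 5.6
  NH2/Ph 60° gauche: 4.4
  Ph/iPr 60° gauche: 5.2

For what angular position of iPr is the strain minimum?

180°

iPr at 0° (eclipsed): I–iPr eclipsed, Br–H eclipsed, Ph–NH2 eclipsed; 14.3 + 6.7 + 12.0 = 33.0 kJ/mol.
iPr at 60° (staggered): I–iPr gauche, I–NH2 gauche, Br–iPr gauche, Ph–NH2 gauche; 5.6 + 3.5 + 3.8 + 4.4 = 17.3 kJ/mol.
iPr at 120° (eclipsed): I–NH2 eclipsed, Br–iPr eclipsed, Ph–H eclipsed; 12.3 + 13.5 + 8.3 = 34.1 kJ/mol.
iPr at 180° (staggered): I–NH2 gauche, Br–iPr gauche, Br–NH2 gauche, Ph–iPr gauche; 3.5 + 3.8 + 3.3 + 5.2 = 15.8 kJ/mol.
iPr at 240° (eclipsed): I–H eclipsed, Br–NH2 eclipsed, Ph–iPr eclipsed; 6.2 + 10.6 + 15.2 = 32.0 kJ/mol.
iPr at 300° (staggered): I–iPr gauche, Br–NH2 gauche, Ph–iPr gauche, Ph–NH2 gauche; 5.6 + 3.3 + 5.2 + 4.4 = 18.5 kJ/mol.
The minimum (15.8 kJ/mol) occurs with iPr at 180°.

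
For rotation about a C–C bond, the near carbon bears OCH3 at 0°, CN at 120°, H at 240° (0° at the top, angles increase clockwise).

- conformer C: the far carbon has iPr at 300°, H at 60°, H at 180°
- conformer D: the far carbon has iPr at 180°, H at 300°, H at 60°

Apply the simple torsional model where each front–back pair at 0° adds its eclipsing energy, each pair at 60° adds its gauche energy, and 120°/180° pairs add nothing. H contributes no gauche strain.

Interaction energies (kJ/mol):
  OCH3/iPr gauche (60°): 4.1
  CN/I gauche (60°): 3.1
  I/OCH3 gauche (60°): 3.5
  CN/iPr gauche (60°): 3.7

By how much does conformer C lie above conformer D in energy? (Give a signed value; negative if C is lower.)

+0.4 kJ/mol

C is staggered. OCH3 at 0° is gauche with iPr at 300° (4.1). Total 4.1 kJ/mol.
D is staggered. CN at 120° is gauche with iPr at 180° (3.7). Total 3.7 kJ/mol.
E(C) − E(D) = 4.1 − 3.7 = +0.4 kJ/mol.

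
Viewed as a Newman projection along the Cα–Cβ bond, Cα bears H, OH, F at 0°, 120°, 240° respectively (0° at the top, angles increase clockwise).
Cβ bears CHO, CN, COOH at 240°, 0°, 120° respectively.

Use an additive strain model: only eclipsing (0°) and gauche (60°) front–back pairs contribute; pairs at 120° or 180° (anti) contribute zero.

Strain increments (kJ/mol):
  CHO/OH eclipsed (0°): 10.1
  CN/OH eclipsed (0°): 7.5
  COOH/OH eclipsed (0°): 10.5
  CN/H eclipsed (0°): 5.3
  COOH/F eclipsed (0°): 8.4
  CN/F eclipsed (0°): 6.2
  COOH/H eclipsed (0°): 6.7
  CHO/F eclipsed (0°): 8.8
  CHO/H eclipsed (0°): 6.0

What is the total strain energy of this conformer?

24.6 kJ/mol

This conformer (eclipsed): H(0°)/CN(0°) eclipsed 5.3; OH(120°)/COOH(120°) eclipsed 10.5; F(240°)/CHO(240°) eclipsed 8.8 → 24.6 kJ/mol.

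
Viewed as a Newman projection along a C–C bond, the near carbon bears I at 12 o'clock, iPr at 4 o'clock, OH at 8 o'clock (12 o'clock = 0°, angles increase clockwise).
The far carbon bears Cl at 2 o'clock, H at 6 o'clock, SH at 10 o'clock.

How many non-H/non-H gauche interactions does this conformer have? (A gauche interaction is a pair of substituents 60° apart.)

Non-H gauche pairs: I(0°)/Cl(60°); I(0°)/SH(300°); iPr(120°)/Cl(60°); OH(240°)/SH(300°) — 4 interactions.

4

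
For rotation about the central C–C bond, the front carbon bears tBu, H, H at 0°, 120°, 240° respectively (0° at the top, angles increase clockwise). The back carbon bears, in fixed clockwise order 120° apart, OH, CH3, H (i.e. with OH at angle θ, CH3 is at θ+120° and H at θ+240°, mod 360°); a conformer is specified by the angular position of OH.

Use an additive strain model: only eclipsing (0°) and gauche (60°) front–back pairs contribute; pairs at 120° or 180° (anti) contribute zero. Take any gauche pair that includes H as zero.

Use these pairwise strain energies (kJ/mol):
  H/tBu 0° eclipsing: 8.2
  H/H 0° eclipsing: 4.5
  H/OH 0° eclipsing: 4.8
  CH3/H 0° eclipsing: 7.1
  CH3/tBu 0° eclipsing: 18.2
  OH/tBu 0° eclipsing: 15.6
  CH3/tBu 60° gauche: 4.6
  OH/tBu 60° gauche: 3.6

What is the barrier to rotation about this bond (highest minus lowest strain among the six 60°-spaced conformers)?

OH at 0° (eclipsed): tBu(0°)/OH(0°) eclipsed 15.6; H(120°)/CH3(120°) eclipsed 7.1; H(240°)/H(240°) eclipsed 4.5 → 27.2 kJ/mol.
OH at 60° (staggered): tBu(0°)/OH(60°) gauche 3.6 → 3.6 kJ/mol.
OH at 120° (eclipsed): tBu(0°)/H(0°) eclipsed 8.2; H(120°)/OH(120°) eclipsed 4.8; H(240°)/CH3(240°) eclipsed 7.1 → 20.1 kJ/mol.
OH at 180° (staggered): tBu(0°)/CH3(300°) gauche 4.6 → 4.6 kJ/mol.
OH at 240° (eclipsed): tBu(0°)/CH3(0°) eclipsed 18.2; H(120°)/H(120°) eclipsed 4.5; H(240°)/OH(240°) eclipsed 4.8 → 27.5 kJ/mol.
OH at 300° (staggered): tBu(0°)/OH(300°) gauche 3.6; tBu(0°)/CH3(60°) gauche 4.6 → 8.2 kJ/mol.
Max at 240° (27.5 kJ/mol), min at 60° (3.6 kJ/mol); barrier = 23.9 kJ/mol.

23.9 kJ/mol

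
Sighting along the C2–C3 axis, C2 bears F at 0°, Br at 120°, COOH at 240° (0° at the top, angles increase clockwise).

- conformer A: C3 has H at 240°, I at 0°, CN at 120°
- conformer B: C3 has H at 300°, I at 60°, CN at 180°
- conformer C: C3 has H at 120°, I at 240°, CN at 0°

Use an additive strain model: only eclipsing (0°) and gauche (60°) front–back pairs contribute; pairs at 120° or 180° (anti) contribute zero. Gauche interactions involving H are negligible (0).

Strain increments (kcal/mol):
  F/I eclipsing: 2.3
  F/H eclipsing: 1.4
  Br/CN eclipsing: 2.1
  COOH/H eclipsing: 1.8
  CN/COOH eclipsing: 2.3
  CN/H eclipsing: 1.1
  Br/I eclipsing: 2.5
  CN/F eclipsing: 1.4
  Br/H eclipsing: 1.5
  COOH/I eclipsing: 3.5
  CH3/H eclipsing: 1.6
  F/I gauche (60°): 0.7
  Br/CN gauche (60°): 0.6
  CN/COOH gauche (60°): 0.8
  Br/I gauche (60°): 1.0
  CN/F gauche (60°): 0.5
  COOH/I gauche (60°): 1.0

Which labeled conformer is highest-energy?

C

A (eclipsed): F–I eclipsed, Br–CN eclipsed, COOH–H eclipsed; 2.3 + 2.1 + 1.8 = 6.2 kcal/mol.
B (staggered): F–I gauche, Br–I gauche, Br–CN gauche, COOH–CN gauche; 0.7 + 1.0 + 0.6 + 0.8 = 3.1 kcal/mol.
C (eclipsed): F–CN eclipsed, Br–H eclipsed, COOH–I eclipsed; 1.4 + 1.5 + 3.5 = 6.4 kcal/mol.
C has the highest total (6.4 kcal/mol).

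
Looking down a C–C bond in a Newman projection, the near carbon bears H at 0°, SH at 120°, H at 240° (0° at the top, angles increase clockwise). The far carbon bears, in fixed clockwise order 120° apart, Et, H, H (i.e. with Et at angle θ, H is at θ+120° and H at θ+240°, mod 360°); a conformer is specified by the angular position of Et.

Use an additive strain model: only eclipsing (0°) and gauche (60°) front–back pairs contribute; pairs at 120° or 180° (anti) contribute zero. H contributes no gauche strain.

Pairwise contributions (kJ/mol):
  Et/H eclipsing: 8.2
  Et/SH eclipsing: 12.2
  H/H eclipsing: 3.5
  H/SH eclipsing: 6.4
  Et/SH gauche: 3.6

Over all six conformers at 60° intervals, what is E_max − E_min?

Et at 0° (eclipsed): H–Et eclipsed, SH–H eclipsed, H–H eclipsed; 8.2 + 6.4 + 3.5 = 18.1 kJ/mol.
Et at 60° (staggered): SH–Et gauche; 3.6 = 3.6 kJ/mol.
Et at 120° (eclipsed): H–H eclipsed, SH–Et eclipsed, H–H eclipsed; 3.5 + 12.2 + 3.5 = 19.2 kJ/mol.
Et at 180° (staggered): SH–Et gauche; 3.6 = 3.6 kJ/mol.
Et at 240° (eclipsed): H–H eclipsed, SH–H eclipsed, H–Et eclipsed; 3.5 + 6.4 + 8.2 = 18.1 kJ/mol.
Et at 300° (staggered): no non-H gauche contacts → 0.0 kJ/mol.
Max at 120° (19.2 kJ/mol), min at 300° (0.0 kJ/mol); barrier = 19.2 kJ/mol.

19.2 kJ/mol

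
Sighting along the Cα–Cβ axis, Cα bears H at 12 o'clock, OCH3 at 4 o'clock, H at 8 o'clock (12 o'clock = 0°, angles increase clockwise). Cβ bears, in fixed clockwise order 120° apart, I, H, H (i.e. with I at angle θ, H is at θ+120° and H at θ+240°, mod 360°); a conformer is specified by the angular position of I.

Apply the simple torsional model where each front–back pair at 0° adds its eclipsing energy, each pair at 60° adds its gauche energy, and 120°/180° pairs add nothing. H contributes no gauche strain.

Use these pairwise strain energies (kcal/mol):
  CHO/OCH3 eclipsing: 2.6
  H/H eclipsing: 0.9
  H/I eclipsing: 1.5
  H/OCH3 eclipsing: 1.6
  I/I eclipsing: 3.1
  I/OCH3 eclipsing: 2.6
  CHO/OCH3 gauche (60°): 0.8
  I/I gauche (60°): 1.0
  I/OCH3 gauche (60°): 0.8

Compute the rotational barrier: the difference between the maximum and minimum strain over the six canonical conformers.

I at 0° is eclipsed. H at 0° is eclipsed with I at 0° (1.5); OCH3 at 120° is eclipsed with H at 120° (1.6); H at 240° is eclipsed with H at 240° (0.9). Total 4.0 kcal/mol.
I at 60° is staggered. OCH3 at 120° is gauche with I at 60° (0.8). Total 0.8 kcal/mol.
I at 120° is eclipsed. H at 0° is eclipsed with H at 0° (0.9); OCH3 at 120° is eclipsed with I at 120° (2.6); H at 240° is eclipsed with H at 240° (0.9). Total 4.4 kcal/mol.
I at 180° is staggered. OCH3 at 120° is gauche with I at 180° (0.8). Total 0.8 kcal/mol.
I at 240° is eclipsed. H at 0° is eclipsed with H at 0° (0.9); OCH3 at 120° is eclipsed with H at 120° (1.6); H at 240° is eclipsed with I at 240° (1.5). Total 4.0 kcal/mol.
I at 300° (staggered): no non-H gauche contacts → 0.0 kcal/mol.
Max at 120° (4.4 kcal/mol), min at 300° (0.0 kcal/mol); barrier = 4.4 kcal/mol.

4.4 kcal/mol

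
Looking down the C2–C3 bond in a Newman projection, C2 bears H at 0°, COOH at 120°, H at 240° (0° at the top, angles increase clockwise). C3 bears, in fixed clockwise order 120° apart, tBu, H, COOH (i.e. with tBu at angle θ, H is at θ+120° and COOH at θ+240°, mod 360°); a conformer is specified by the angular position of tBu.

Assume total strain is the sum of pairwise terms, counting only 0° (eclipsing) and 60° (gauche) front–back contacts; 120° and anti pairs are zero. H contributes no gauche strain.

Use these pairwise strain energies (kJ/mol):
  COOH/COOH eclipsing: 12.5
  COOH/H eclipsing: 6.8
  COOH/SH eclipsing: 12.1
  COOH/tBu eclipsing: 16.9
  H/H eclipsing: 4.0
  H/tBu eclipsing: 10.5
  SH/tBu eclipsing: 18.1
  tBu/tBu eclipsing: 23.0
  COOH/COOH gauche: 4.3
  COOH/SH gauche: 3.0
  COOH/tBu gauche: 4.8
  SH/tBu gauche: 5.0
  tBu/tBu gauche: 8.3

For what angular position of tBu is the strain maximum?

tBu at 0° (eclipsed): H(0°)/tBu(0°) eclipsed 10.5; COOH(120°)/H(120°) eclipsed 6.8; H(240°)/COOH(240°) eclipsed 6.8 → 24.1 kJ/mol.
tBu at 60° (staggered): COOH(120°)/tBu(60°) gauche 4.8 → 4.8 kJ/mol.
tBu at 120° (eclipsed): H(0°)/COOH(0°) eclipsed 6.8; COOH(120°)/tBu(120°) eclipsed 16.9; H(240°)/H(240°) eclipsed 4.0 → 27.7 kJ/mol.
tBu at 180° (staggered): COOH(120°)/tBu(180°) gauche 4.8; COOH(120°)/COOH(60°) gauche 4.3 → 9.1 kJ/mol.
tBu at 240° (eclipsed): H(0°)/H(0°) eclipsed 4.0; COOH(120°)/COOH(120°) eclipsed 12.5; H(240°)/tBu(240°) eclipsed 10.5 → 27.0 kJ/mol.
tBu at 300° (staggered): COOH(120°)/COOH(180°) gauche 4.3 → 4.3 kJ/mol.
The maximum (27.7 kJ/mol) occurs with tBu at 120°.

120°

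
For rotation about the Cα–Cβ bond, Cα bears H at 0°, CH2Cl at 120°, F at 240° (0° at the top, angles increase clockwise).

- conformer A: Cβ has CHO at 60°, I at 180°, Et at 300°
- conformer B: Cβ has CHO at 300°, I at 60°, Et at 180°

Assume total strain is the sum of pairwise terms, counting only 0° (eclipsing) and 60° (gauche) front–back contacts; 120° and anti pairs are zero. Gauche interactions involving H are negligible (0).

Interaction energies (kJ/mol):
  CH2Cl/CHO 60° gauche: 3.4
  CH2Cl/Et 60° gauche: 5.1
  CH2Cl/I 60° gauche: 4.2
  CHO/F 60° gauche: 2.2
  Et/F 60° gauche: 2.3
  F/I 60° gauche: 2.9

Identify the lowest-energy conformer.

A (staggered): CH2Cl(120°)/CHO(60°) gauche 3.4; CH2Cl(120°)/I(180°) gauche 4.2; F(240°)/I(180°) gauche 2.9; F(240°)/Et(300°) gauche 2.3 → 12.8 kJ/mol.
B (staggered): CH2Cl(120°)/I(60°) gauche 4.2; CH2Cl(120°)/Et(180°) gauche 5.1; F(240°)/CHO(300°) gauche 2.2; F(240°)/Et(180°) gauche 2.3 → 13.8 kJ/mol.
A has the lowest total (12.8 kJ/mol).

A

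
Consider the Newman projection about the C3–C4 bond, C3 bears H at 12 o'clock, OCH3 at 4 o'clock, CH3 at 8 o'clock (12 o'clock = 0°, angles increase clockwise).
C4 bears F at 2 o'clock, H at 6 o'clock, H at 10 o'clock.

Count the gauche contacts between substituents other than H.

1

Non-H gauche pairs: OCH3(120°)/F(60°) — 1 interaction.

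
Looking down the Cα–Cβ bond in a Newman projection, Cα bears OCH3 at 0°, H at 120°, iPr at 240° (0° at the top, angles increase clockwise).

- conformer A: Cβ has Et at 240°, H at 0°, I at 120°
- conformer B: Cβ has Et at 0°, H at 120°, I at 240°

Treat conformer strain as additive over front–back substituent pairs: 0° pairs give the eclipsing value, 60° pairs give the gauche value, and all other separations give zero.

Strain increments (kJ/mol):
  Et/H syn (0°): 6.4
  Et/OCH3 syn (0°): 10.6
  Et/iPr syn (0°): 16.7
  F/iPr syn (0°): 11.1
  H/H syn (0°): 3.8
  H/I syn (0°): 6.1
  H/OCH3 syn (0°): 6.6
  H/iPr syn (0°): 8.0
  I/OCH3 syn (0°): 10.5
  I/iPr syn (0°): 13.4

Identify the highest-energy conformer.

A (eclipsed): OCH3(0°)/H(0°) eclipsed 6.6; H(120°)/I(120°) eclipsed 6.1; iPr(240°)/Et(240°) eclipsed 16.7 → 29.4 kJ/mol.
B (eclipsed): OCH3(0°)/Et(0°) eclipsed 10.6; H(120°)/H(120°) eclipsed 3.8; iPr(240°)/I(240°) eclipsed 13.4 → 27.8 kJ/mol.
A has the highest total (29.4 kJ/mol).

A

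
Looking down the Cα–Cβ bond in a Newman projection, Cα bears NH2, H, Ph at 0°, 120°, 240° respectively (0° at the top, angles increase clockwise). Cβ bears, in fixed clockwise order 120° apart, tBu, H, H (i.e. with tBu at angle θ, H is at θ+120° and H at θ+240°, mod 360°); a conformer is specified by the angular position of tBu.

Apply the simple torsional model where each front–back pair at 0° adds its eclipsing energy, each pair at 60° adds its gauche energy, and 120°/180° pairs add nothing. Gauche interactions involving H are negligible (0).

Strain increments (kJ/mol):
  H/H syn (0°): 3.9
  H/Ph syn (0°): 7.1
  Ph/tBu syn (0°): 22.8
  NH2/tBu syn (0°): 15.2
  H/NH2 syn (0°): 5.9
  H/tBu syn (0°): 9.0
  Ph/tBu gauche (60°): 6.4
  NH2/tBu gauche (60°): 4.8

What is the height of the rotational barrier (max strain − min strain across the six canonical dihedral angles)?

27.8 kJ/mol

tBu at 0° is eclipsed. NH2 at 0° is eclipsed with tBu at 0° (15.2); H at 120° is eclipsed with H at 120° (3.9); Ph at 240° is eclipsed with H at 240° (7.1). Total 26.2 kJ/mol.
tBu at 60° is staggered. NH2 at 0° is gauche with tBu at 60° (4.8). Total 4.8 kJ/mol.
tBu at 120° is eclipsed. NH2 at 0° is eclipsed with H at 0° (5.9); H at 120° is eclipsed with tBu at 120° (9.0); Ph at 240° is eclipsed with H at 240° (7.1). Total 22.0 kJ/mol.
tBu at 180° is staggered. Ph at 240° is gauche with tBu at 180° (6.4). Total 6.4 kJ/mol.
tBu at 240° is eclipsed. NH2 at 0° is eclipsed with H at 0° (5.9); H at 120° is eclipsed with H at 120° (3.9); Ph at 240° is eclipsed with tBu at 240° (22.8). Total 32.6 kJ/mol.
tBu at 300° is staggered. NH2 at 0° is gauche with tBu at 300° (4.8); Ph at 240° is gauche with tBu at 300° (6.4). Total 11.2 kJ/mol.
Max at 240° (32.6 kJ/mol), min at 60° (4.8 kJ/mol); barrier = 27.8 kJ/mol.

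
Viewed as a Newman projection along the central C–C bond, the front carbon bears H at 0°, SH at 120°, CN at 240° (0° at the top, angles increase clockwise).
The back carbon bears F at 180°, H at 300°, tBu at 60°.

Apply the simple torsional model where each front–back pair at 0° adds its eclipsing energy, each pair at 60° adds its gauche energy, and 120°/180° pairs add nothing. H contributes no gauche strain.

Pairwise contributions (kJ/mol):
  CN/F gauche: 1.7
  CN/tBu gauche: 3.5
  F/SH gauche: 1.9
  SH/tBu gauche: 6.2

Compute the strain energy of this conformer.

This conformer (staggered): SH–F gauche, SH–tBu gauche, CN–F gauche; 1.9 + 6.2 + 1.7 = 9.8 kJ/mol.

9.8 kJ/mol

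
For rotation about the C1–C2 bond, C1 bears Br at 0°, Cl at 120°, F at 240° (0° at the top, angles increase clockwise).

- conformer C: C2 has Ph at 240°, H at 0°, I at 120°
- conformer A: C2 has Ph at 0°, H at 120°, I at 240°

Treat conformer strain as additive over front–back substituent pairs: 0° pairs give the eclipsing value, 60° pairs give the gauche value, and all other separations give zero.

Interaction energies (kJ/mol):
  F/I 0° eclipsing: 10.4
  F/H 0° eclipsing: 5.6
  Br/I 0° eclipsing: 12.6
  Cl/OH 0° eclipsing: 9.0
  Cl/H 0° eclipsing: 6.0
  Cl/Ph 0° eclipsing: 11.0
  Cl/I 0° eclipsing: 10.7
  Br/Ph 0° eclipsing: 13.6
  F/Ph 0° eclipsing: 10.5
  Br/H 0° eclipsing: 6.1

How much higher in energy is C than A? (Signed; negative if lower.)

-2.7 kJ/mol

C (eclipsed): Br–H eclipsed, Cl–I eclipsed, F–Ph eclipsed; 6.1 + 10.7 + 10.5 = 27.3 kJ/mol.
A (eclipsed): Br–Ph eclipsed, Cl–H eclipsed, F–I eclipsed; 13.6 + 6.0 + 10.4 = 30.0 kJ/mol.
E(C) − E(A) = 27.3 − 30.0 = -2.7 kJ/mol.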